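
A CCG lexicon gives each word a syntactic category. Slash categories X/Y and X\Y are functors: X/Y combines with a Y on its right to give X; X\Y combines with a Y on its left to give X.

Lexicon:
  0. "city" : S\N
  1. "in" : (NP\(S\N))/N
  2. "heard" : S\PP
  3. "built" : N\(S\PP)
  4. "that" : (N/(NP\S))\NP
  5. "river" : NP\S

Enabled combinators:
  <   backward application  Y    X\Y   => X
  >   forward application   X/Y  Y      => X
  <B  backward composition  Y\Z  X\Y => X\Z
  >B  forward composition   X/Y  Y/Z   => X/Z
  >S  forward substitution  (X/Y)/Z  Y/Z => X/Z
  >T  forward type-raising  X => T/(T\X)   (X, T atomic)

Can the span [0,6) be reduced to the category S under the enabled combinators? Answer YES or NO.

NO

S\N (NP\(S\N))/N S\PP N\(S\PP) (N/(NP\S))\NP NP\S
CKY chart[0,6] = {N, N/(N\N), NP/(NP\N), PP/(PP\N), S/(S\N)}; S ∉ chart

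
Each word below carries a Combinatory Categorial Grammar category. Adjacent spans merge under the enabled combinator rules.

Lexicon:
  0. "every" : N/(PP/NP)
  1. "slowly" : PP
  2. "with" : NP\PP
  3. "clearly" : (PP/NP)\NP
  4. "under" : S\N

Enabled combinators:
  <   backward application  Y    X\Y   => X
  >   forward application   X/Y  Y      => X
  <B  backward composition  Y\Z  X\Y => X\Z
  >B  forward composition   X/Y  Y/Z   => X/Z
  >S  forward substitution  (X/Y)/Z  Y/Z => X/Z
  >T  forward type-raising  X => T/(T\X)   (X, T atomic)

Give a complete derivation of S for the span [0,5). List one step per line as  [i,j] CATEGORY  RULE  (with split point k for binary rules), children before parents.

[0,1] N/(PP/NP)  lex  "every"
[1,2] PP  lex  "slowly"
[1,2] NP/(NP\PP)  >T
[2,3] NP\PP  lex  "with"
[1,3] NP  >  k=2
[3,4] (PP/NP)\NP  lex  "clearly"
[1,4] PP/NP  <  k=3
[0,4] N  >  k=1
[4,5] S\N  lex  "under"
[0,5] S  <  k=4

[0,5] S   <
  [0,4] N   >
    [0,1] "every" : N/(PP/NP)
    [1,4] PP/NP   <
      [1,3] NP   >
        [1,2] NP/(NP\PP)   >T
          [1,2] "slowly" : PP
        [2,3] "with" : NP\PP
      [3,4] "clearly" : (PP/NP)\NP
  [4,5] "under" : S\N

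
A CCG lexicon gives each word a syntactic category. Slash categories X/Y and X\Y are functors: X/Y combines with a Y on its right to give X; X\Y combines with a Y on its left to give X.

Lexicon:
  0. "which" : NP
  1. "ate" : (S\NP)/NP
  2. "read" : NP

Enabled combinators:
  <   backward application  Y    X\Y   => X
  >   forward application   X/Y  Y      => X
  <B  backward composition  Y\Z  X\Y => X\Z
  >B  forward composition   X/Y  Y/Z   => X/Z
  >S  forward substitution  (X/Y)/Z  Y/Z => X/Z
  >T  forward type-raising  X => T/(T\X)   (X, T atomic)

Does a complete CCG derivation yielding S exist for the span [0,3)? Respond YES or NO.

[0,3] S   <
  [0,1] "which" : NP
  [1,3] S\NP   >
    [1,2] "ate" : (S\NP)/NP
    [2,3] "read" : NP

YES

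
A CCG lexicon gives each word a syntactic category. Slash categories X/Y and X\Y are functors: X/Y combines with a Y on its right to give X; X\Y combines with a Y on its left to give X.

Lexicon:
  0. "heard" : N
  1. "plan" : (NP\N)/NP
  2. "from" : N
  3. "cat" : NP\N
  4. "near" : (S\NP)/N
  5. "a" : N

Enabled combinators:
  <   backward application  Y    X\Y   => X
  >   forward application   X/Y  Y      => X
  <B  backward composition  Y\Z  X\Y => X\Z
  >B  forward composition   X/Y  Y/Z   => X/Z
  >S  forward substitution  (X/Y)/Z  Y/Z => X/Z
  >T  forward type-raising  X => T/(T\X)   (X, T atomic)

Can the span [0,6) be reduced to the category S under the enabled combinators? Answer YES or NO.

YES

[0,6] S   <
  [0,4] NP   <
    [0,1] "heard" : N
    [1,4] NP\N   >
      [1,2] "plan" : (NP\N)/NP
      [2,4] NP   <
        [2,3] "from" : N
        [3,4] "cat" : NP\N
  [4,6] S\NP   >
    [4,5] "near" : (S\NP)/N
    [5,6] "a" : N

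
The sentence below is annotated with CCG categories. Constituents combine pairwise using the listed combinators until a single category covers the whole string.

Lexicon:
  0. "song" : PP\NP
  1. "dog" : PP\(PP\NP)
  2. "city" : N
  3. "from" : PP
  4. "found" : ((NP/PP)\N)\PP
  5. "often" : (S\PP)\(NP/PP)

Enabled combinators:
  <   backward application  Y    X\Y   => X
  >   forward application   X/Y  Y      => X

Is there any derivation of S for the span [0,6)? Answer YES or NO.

YES

[0,6] S   <
  [0,2] PP   <
    [0,1] "song" : PP\NP
    [1,2] "dog" : PP\(PP\NP)
  [2,6] S\PP   <
    [2,5] NP/PP   <
      [2,3] "city" : N
      [3,5] (NP/PP)\N   <
        [3,4] "from" : PP
        [4,5] "found" : ((NP/PP)\N)\PP
    [5,6] "often" : (S\PP)\(NP/PP)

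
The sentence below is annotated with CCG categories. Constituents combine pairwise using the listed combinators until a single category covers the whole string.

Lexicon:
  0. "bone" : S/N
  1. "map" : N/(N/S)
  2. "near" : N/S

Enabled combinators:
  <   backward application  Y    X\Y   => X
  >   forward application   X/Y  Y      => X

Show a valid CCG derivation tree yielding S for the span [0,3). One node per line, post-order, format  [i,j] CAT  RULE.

[0,3] S   >
  [0,1] "bone" : S/N
  [1,3] N   >
    [1,2] "map" : N/(N/S)
    [2,3] "near" : N/S

[0,1] S/N  lex  "bone"
[1,2] N/(N/S)  lex  "map"
[2,3] N/S  lex  "near"
[1,3] N  >  k=2
[0,3] S  >  k=1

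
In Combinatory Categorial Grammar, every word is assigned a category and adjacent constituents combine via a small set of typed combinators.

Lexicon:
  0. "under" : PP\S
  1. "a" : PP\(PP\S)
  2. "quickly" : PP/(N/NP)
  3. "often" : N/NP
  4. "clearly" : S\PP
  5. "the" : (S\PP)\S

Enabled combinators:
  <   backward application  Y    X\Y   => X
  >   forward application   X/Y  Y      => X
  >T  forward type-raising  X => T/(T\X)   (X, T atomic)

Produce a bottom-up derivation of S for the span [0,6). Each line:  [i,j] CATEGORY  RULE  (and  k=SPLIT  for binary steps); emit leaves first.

[0,1] PP\S  lex  "under"
[1,2] PP\(PP\S)  lex  "a"
[0,2] PP  <  k=1
[2,3] PP/(N/NP)  lex  "quickly"
[3,4] N/NP  lex  "often"
[2,4] PP  >  k=3
[4,5] S\PP  lex  "clearly"
[2,5] S  <  k=4
[5,6] (S\PP)\S  lex  "the"
[2,6] S\PP  <  k=5
[0,6] S  <  k=2

[0,6] S   <
  [0,2] PP   <
    [0,1] "under" : PP\S
    [1,2] "a" : PP\(PP\S)
  [2,6] S\PP   <
    [2,5] S   <
      [2,4] PP   >
        [2,3] "quickly" : PP/(N/NP)
        [3,4] "often" : N/NP
      [4,5] "clearly" : S\PP
    [5,6] "the" : (S\PP)\S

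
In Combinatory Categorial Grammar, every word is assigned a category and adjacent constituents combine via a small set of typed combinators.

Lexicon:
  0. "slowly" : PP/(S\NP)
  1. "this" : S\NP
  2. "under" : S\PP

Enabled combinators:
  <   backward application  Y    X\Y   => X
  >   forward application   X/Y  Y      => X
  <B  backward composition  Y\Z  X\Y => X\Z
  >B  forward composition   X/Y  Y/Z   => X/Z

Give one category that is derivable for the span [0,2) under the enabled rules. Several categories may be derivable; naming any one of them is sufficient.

PP

[0,3] S   <
  [0,2] PP   >
    [0,1] "slowly" : PP/(S\NP)
    [1,2] "this" : S\NP
  [2,3] "under" : S\PP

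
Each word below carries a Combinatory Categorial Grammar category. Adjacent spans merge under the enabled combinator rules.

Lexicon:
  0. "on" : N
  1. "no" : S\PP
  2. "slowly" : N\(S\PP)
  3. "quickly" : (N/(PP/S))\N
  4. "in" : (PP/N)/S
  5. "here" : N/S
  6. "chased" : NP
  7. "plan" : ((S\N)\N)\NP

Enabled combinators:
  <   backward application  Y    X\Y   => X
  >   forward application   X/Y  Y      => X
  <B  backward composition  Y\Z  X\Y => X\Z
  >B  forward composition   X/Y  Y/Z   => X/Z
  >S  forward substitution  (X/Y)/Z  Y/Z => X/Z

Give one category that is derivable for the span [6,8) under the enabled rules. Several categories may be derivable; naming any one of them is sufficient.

(S\N)\N

[0,8] S   <
  [0,1] "on" : N
  [1,8] S\N   <
    [1,6] N   >
      [1,4] N/(PP/S)   <
        [1,3] N   <
          [1,2] "no" : S\PP
          [2,3] "slowly" : N\(S\PP)
        [3,4] "quickly" : (N/(PP/S))\N
      [4,6] PP/S   >S
        [4,5] "in" : (PP/N)/S
        [5,6] "here" : N/S
    [6,8] (S\N)\N   <
      [6,7] "chased" : NP
      [7,8] "plan" : ((S\N)\N)\NP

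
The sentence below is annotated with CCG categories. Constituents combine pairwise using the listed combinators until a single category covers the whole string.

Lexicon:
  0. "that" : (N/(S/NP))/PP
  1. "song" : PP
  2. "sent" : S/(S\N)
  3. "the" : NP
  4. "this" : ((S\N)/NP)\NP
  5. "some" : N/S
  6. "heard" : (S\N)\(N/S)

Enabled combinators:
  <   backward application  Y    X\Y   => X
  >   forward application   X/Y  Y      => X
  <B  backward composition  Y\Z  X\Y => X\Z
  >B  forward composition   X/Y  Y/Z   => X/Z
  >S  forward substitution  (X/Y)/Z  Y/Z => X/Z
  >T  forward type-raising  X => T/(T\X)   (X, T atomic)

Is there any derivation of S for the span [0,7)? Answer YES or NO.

[0,7] S   <
  [0,5] N   >
    [0,2] N/(S/NP)   >
      [0,1] "that" : (N/(S/NP))/PP
      [1,2] "song" : PP
    [2,5] S/NP   >B
      [2,3] "sent" : S/(S\N)
      [3,5] (S\N)/NP   <
        [3,4] "the" : NP
        [4,5] "this" : ((S\N)/NP)\NP
  [5,7] S\N   <
    [5,6] "some" : N/S
    [6,7] "heard" : (S\N)\(N/S)

YES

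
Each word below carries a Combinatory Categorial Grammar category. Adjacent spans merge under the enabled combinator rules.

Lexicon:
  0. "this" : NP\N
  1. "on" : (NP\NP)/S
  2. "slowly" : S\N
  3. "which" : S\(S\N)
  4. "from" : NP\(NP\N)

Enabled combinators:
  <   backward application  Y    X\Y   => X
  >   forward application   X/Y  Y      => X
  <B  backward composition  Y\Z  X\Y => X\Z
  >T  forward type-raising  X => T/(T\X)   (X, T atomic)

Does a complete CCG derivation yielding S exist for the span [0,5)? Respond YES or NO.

NP\N (NP\NP)/S S\N S\(S\N) NP\(NP\N)
CKY chart[0,5] = {N/(N\NP), NP, NP/(NP\NP), PP/(PP\NP), S/(S\NP)}; S ∉ chart

NO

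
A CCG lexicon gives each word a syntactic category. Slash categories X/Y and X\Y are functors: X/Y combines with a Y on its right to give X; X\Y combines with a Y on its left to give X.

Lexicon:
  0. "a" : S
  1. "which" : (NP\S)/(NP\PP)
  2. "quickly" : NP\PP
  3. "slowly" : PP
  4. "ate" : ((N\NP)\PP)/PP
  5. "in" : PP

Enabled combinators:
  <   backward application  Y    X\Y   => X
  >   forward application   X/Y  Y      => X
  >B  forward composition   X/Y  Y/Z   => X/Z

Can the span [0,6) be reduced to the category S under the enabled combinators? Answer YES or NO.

S (NP\S)/(NP\PP) NP\PP PP ((N\NP)\PP)/PP PP
CKY chart[0,6] = {N}; S ∉ chart

NO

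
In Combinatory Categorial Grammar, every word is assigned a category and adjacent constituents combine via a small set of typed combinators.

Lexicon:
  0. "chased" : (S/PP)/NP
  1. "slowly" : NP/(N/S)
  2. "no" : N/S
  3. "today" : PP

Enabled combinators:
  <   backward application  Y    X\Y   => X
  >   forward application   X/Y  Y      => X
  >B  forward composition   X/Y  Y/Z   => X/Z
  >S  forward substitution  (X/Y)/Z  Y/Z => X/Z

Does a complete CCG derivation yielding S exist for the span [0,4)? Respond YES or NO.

[0,4] S   >
  [0,3] S/PP   >
    [0,1] "chased" : (S/PP)/NP
    [1,3] NP   >
      [1,2] "slowly" : NP/(N/S)
      [2,3] "no" : N/S
  [3,4] "today" : PP

YES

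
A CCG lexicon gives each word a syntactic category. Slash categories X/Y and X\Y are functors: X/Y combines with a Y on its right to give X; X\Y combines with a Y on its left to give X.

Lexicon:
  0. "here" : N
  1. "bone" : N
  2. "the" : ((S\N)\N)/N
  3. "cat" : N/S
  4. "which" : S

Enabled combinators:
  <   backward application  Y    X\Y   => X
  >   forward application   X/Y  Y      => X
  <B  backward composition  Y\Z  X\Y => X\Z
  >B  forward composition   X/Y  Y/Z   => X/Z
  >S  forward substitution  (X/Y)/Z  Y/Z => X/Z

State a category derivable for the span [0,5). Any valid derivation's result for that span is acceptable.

[0,5] S   <
  [0,1] "here" : N
  [1,5] S\N   <
    [1,2] "bone" : N
    [2,5] (S\N)\N   >
      [2,3] "the" : ((S\N)\N)/N
      [3,5] N   >
        [3,4] "cat" : N/S
        [4,5] "which" : S

S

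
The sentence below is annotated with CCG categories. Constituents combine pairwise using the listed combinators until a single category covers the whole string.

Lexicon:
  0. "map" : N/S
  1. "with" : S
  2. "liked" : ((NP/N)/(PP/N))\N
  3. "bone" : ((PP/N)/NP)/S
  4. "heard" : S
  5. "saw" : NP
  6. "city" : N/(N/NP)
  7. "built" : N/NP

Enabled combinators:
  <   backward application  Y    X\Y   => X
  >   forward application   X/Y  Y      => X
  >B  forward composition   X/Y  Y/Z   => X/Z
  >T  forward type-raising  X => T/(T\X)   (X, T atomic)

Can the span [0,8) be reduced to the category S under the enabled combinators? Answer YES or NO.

N/S S ((NP/N)/(PP/N))\N ((PP/N)/NP)/S S NP N/(N/NP) N/NP
CKY chart[0,8] = {N/(N\NP), NP, NP/(NP\NP), NP/(N\N), PP/(PP\NP), S/(S\NP)}; S ∉ chart

NO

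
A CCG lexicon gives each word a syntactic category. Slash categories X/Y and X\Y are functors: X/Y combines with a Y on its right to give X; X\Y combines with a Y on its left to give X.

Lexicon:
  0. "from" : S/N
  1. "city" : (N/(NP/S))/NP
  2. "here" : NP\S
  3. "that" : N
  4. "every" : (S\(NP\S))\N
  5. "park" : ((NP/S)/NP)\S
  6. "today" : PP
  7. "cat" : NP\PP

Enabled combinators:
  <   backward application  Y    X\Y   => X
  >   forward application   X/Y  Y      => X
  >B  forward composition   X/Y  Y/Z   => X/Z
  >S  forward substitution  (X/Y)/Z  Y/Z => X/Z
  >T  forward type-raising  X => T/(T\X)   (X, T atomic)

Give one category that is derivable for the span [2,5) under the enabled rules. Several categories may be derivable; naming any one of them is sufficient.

S

[0,8] S   >
  [0,6] S/NP   >B
    [0,1] "from" : S/N
    [1,6] N/NP   >S
      [1,2] "city" : (N/(NP/S))/NP
      [2,6] (NP/S)/NP   <
        [2,5] S   <
          [2,3] "here" : NP\S
          [3,5] S\(NP\S)   <
            [3,4] "that" : N
            [4,5] "every" : (S\(NP\S))\N
        [5,6] "park" : ((NP/S)/NP)\S
  [6,8] NP   <
    [6,7] "today" : PP
    [7,8] "cat" : NP\PP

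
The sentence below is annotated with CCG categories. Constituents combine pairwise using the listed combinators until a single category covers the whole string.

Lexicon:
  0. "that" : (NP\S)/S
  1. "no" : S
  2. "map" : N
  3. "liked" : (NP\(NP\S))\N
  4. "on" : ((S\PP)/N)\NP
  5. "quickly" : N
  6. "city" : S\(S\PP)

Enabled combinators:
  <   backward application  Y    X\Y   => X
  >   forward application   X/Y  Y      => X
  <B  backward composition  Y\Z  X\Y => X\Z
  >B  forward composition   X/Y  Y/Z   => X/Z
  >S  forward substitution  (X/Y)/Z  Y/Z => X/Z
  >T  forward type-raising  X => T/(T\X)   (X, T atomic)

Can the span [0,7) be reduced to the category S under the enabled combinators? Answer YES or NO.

[0,7] S   <
  [0,6] S\PP   >
    [0,5] (S\PP)/N   <
      [0,4] NP   <
        [0,2] NP\S   >
          [0,1] "that" : (NP\S)/S
          [1,2] "no" : S
        [2,4] NP\(NP\S)   <
          [2,3] "map" : N
          [3,4] "liked" : (NP\(NP\S))\N
      [4,5] "on" : ((S\PP)/N)\NP
    [5,6] "quickly" : N
  [6,7] "city" : S\(S\PP)

YES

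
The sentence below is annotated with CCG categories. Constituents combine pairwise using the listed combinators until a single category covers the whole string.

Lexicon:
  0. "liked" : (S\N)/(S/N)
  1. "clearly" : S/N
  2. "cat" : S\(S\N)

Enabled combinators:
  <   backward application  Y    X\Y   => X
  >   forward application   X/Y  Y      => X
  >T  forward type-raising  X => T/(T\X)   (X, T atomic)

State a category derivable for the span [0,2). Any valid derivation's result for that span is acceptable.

S\N

[0,3] S   <
  [0,2] S\N   >
    [0,1] "liked" : (S\N)/(S/N)
    [1,2] "clearly" : S/N
  [2,3] "cat" : S\(S\N)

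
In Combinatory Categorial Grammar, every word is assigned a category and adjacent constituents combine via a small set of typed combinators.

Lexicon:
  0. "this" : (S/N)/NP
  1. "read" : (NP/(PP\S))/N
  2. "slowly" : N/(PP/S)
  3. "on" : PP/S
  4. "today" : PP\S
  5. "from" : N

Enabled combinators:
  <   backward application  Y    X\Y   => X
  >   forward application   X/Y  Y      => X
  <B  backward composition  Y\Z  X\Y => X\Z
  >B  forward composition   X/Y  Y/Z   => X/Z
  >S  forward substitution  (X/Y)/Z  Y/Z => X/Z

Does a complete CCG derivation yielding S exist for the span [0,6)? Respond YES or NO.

YES

[0,6] S   >
  [0,5] S/N   >
    [0,1] "this" : (S/N)/NP
    [1,5] NP   >
      [1,4] NP/(PP\S)   >
        [1,2] "read" : (NP/(PP\S))/N
        [2,4] N   >
          [2,3] "slowly" : N/(PP/S)
          [3,4] "on" : PP/S
      [4,5] "today" : PP\S
  [5,6] "from" : N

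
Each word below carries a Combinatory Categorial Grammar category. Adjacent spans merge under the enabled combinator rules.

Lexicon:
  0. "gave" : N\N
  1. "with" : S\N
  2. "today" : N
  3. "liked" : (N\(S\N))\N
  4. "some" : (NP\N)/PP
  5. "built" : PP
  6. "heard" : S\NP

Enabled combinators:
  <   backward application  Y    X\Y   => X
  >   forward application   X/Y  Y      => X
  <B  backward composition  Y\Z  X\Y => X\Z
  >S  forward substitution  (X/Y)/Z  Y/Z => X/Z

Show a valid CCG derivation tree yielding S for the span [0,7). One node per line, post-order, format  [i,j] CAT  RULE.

[0,1] N\N  lex  "gave"
[1,2] S\N  lex  "with"
[0,2] S\N  <B  k=1
[2,3] N  lex  "today"
[3,4] (N\(S\N))\N  lex  "liked"
[2,4] N\(S\N)  <  k=3
[0,4] N  <  k=2
[4,5] (NP\N)/PP  lex  "some"
[5,6] PP  lex  "built"
[4,6] NP\N  >  k=5
[0,6] NP  <  k=4
[6,7] S\NP  lex  "heard"
[0,7] S  <  k=6

[0,7] S   <
  [0,6] NP   <
    [0,4] N   <
      [0,2] S\N   <B
        [0,1] "gave" : N\N
        [1,2] "with" : S\N
      [2,4] N\(S\N)   <
        [2,3] "today" : N
        [3,4] "liked" : (N\(S\N))\N
    [4,6] NP\N   >
      [4,5] "some" : (NP\N)/PP
      [5,6] "built" : PP
  [6,7] "heard" : S\NP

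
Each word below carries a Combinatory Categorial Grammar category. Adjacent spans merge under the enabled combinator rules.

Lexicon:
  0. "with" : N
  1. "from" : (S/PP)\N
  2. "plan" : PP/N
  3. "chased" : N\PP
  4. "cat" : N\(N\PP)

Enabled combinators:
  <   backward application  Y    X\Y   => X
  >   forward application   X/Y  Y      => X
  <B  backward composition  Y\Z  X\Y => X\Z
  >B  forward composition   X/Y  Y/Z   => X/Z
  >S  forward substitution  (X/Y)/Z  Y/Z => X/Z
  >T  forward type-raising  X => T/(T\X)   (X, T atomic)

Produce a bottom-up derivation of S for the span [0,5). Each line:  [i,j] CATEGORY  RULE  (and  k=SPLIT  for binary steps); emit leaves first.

[0,1] N  lex  "with"
[1,2] (S/PP)\N  lex  "from"
[0,2] S/PP  <  k=1
[2,3] PP/N  lex  "plan"
[3,4] N\PP  lex  "chased"
[4,5] N\(N\PP)  lex  "cat"
[3,5] N  <  k=4
[2,5] PP  >  k=3
[0,5] S  >  k=2

[0,5] S   >
  [0,2] S/PP   <
    [0,1] "with" : N
    [1,2] "from" : (S/PP)\N
  [2,5] PP   >
    [2,3] "plan" : PP/N
    [3,5] N   <
      [3,4] "chased" : N\PP
      [4,5] "cat" : N\(N\PP)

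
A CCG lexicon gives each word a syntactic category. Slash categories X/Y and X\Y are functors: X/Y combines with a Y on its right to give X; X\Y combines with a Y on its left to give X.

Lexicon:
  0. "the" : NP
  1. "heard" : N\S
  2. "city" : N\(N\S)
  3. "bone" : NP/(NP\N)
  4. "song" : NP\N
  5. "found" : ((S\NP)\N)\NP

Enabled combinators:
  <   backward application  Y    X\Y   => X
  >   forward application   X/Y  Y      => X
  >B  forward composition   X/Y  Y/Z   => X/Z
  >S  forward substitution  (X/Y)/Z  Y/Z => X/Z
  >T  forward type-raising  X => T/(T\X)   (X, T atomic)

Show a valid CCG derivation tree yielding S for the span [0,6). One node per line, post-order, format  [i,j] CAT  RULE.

[0,1] NP  lex  "the"
[1,2] N\S  lex  "heard"
[2,3] N\(N\S)  lex  "city"
[1,3] N  <  k=2
[3,4] NP/(NP\N)  lex  "bone"
[4,5] NP\N  lex  "song"
[3,5] NP  >  k=4
[5,6] ((S\NP)\N)\NP  lex  "found"
[3,6] (S\NP)\N  <  k=5
[1,6] S\NP  <  k=3
[0,6] S  <  k=1

[0,6] S   <
  [0,1] "the" : NP
  [1,6] S\NP   <
    [1,3] N   <
      [1,2] "heard" : N\S
      [2,3] "city" : N\(N\S)
    [3,6] (S\NP)\N   <
      [3,5] NP   >
        [3,4] "bone" : NP/(NP\N)
        [4,5] "song" : NP\N
      [5,6] "found" : ((S\NP)\N)\NP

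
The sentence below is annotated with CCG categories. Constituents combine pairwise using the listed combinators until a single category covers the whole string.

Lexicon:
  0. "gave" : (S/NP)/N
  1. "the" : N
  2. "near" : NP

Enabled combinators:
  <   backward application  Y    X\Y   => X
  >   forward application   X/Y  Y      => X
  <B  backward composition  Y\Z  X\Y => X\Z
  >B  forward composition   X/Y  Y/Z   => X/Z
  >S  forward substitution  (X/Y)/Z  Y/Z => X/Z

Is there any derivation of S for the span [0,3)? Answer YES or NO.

[0,3] S   >
  [0,2] S/NP   >
    [0,1] "gave" : (S/NP)/N
    [1,2] "the" : N
  [2,3] "near" : NP

YES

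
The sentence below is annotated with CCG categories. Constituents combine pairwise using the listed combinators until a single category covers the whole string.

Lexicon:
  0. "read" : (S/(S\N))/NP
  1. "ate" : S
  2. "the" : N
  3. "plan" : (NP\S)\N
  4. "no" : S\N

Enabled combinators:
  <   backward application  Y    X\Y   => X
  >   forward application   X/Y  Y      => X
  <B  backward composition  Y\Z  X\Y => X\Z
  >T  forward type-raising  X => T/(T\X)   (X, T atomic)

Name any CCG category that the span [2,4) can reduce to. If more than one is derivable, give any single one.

[0,5] S   >
  [0,4] S/(S\N)   >
    [0,1] "read" : (S/(S\N))/NP
    [1,4] NP   <
      [1,2] "ate" : S
      [2,4] NP\S   <
        [2,3] "the" : N
        [3,4] "plan" : (NP\S)\N
  [4,5] "no" : S\N

NP\S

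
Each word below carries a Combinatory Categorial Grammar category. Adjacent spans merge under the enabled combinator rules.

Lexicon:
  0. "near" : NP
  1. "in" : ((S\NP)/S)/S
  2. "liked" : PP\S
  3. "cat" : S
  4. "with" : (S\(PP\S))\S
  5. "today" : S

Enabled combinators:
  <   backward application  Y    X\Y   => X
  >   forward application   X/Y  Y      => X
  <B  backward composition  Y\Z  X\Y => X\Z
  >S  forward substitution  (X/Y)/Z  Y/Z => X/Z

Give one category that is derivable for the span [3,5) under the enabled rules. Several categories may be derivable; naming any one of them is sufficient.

[0,6] S   <
  [0,1] "near" : NP
  [1,6] S\NP   >
    [1,5] (S\NP)/S   >
      [1,2] "in" : ((S\NP)/S)/S
      [2,5] S   <
        [2,3] "liked" : PP\S
        [3,5] S\(PP\S)   <
          [3,4] "cat" : S
          [4,5] "with" : (S\(PP\S))\S
    [5,6] "today" : S

S\(PP\S)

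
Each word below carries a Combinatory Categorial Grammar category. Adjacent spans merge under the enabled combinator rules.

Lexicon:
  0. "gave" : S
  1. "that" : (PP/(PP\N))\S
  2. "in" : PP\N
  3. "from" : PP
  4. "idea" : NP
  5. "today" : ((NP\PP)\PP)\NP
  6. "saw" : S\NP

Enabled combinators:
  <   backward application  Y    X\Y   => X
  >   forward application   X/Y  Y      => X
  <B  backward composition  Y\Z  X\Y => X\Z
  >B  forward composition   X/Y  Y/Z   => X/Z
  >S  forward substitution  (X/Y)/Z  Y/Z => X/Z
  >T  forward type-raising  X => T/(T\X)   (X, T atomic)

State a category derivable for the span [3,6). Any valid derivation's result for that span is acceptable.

NP\PP

[0,7] S   <
  [0,3] PP   >
    [0,2] PP/(PP\N)   <
      [0,1] "gave" : S
      [1,2] "that" : (PP/(PP\N))\S
    [2,3] "in" : PP\N
  [3,7] S\PP   <B
    [3,6] NP\PP   <
      [3,4] "from" : PP
      [4,6] (NP\PP)\PP   <
        [4,5] "idea" : NP
        [5,6] "today" : ((NP\PP)\PP)\NP
    [6,7] "saw" : S\NP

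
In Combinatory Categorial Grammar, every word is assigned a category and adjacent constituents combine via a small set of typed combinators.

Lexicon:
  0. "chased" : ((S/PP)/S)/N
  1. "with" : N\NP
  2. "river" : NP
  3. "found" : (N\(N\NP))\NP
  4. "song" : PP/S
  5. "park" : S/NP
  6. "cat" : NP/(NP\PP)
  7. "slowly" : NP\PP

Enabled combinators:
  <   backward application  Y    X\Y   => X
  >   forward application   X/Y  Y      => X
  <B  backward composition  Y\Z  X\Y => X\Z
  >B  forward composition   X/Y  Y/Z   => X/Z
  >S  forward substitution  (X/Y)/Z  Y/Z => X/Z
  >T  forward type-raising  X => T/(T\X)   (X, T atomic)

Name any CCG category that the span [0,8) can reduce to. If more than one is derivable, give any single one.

[0,8] S   >
  [0,6] S/NP   >B
    [0,5] S/S   >S
      [0,4] (S/PP)/S   >
        [0,1] "chased" : ((S/PP)/S)/N
        [1,4] N   <
          [1,2] "with" : N\NP
          [2,4] N\(N\NP)   <
            [2,3] "river" : NP
            [3,4] "found" : (N\(N\NP))\NP
      [4,5] "song" : PP/S
    [5,6] "park" : S/NP
  [6,8] NP   >
    [6,7] "cat" : NP/(NP\PP)
    [7,8] "slowly" : NP\PP

S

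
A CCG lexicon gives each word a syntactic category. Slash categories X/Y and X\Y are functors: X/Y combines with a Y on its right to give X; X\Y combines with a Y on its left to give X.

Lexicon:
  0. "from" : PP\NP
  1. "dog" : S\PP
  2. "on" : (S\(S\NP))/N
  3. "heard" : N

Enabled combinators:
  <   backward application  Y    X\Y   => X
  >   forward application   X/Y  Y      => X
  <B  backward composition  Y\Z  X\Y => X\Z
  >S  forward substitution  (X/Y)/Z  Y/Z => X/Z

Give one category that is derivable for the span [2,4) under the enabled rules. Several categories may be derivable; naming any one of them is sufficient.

S\(S\NP)

[0,4] S   <
  [0,2] S\NP   <B
    [0,1] "from" : PP\NP
    [1,2] "dog" : S\PP
  [2,4] S\(S\NP)   >
    [2,3] "on" : (S\(S\NP))/N
    [3,4] "heard" : N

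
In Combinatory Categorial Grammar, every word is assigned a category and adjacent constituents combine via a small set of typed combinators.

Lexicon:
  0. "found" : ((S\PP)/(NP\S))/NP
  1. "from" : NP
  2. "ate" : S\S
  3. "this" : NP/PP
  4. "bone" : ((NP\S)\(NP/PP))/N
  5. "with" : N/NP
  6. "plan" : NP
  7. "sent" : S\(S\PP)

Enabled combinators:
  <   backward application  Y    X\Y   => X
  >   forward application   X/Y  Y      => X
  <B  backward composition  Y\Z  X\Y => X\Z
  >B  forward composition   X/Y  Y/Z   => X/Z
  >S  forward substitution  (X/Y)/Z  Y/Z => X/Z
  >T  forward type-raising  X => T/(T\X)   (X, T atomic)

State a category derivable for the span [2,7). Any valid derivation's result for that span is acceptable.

NP\S

[0,8] S   <
  [0,7] S\PP   >
    [0,2] (S\PP)/(NP\S)   >
      [0,1] "found" : ((S\PP)/(NP\S))/NP
      [1,2] "from" : NP
    [2,7] NP\S   <B
      [2,3] "ate" : S\S
      [3,7] NP\S   <
        [3,4] "this" : NP/PP
        [4,7] (NP\S)\(NP/PP)   >
          [4,5] "bone" : ((NP\S)\(NP/PP))/N
          [5,7] N   >
            [5,6] "with" : N/NP
            [6,7] "plan" : NP
  [7,8] "sent" : S\(S\PP)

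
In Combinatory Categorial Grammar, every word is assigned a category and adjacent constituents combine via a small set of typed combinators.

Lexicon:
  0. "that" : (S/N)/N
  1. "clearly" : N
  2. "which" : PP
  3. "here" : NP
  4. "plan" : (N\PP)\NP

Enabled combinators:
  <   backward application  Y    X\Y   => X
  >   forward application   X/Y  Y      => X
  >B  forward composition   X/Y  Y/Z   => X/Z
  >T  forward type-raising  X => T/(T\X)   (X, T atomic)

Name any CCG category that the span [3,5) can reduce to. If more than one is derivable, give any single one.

N\PP

[0,5] S   >
  [0,2] S/N   >
    [0,1] "that" : (S/N)/N
    [1,2] "clearly" : N
  [2,5] N   >
    [2,3] N/(N\PP)   >T
      [2,3] "which" : PP
    [3,5] N\PP   <
      [3,4] "here" : NP
      [4,5] "plan" : (N\PP)\NP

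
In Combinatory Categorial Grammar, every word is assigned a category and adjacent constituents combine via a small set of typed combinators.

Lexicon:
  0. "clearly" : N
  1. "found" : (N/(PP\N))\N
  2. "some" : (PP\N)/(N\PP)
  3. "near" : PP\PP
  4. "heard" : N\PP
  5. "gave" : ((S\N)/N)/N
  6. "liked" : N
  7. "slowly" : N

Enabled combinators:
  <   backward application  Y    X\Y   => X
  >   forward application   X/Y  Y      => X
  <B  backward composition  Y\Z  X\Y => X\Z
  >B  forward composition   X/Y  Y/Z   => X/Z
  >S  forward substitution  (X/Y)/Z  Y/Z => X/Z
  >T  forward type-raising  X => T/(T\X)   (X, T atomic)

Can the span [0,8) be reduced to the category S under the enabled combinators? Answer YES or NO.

YES

[0,8] S   <
  [0,5] N   >
    [0,2] N/(PP\N)   <
      [0,1] "clearly" : N
      [1,2] "found" : (N/(PP\N))\N
    [2,5] PP\N   >
      [2,3] "some" : (PP\N)/(N\PP)
      [3,5] N\PP   <B
        [3,4] "near" : PP\PP
        [4,5] "heard" : N\PP
  [5,8] S\N   >
    [5,7] (S\N)/N   >
      [5,6] "gave" : ((S\N)/N)/N
      [6,7] "liked" : N
    [7,8] "slowly" : N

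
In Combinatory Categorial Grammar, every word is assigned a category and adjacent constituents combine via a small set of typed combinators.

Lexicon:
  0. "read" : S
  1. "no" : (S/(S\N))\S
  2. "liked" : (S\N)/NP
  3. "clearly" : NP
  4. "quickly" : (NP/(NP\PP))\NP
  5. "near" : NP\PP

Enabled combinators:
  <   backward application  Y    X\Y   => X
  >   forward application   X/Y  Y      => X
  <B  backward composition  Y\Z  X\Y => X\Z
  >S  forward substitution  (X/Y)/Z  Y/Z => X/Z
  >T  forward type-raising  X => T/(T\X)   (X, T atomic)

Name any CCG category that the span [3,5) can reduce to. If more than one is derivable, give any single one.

NP/(NP\PP)

[0,6] S   >
  [0,2] S/(S\N)   <
    [0,1] "read" : S
    [1,2] "no" : (S/(S\N))\S
  [2,6] S\N   >
    [2,3] "liked" : (S\N)/NP
    [3,6] NP   >
      [3,5] NP/(NP\PP)   <
        [3,4] "clearly" : NP
        [4,5] "quickly" : (NP/(NP\PP))\NP
      [5,6] "near" : NP\PP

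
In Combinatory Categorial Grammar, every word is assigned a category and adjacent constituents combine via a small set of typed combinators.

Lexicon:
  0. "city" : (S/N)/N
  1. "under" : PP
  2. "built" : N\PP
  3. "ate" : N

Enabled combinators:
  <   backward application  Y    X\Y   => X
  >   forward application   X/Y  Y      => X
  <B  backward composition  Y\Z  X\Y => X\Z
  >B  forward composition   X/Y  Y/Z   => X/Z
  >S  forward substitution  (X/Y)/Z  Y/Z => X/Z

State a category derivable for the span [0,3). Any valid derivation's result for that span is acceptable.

[0,4] S   >
  [0,3] S/N   >
    [0,1] "city" : (S/N)/N
    [1,3] N   <
      [1,2] "under" : PP
      [2,3] "built" : N\PP
  [3,4] "ate" : N

S/N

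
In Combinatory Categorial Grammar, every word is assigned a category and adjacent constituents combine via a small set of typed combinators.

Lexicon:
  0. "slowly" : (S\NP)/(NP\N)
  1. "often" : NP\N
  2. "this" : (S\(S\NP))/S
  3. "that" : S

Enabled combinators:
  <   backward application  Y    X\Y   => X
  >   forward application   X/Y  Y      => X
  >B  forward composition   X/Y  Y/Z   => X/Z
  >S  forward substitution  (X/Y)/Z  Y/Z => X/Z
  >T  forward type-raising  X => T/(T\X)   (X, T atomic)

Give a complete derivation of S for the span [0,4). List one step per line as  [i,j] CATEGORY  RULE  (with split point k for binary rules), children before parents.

[0,4] S   <
  [0,2] S\NP   >
    [0,1] "slowly" : (S\NP)/(NP\N)
    [1,2] "often" : NP\N
  [2,4] S\(S\NP)   >
    [2,3] "this" : (S\(S\NP))/S
    [3,4] "that" : S

[0,1] (S\NP)/(NP\N)  lex  "slowly"
[1,2] NP\N  lex  "often"
[0,2] S\NP  >  k=1
[2,3] (S\(S\NP))/S  lex  "this"
[3,4] S  lex  "that"
[2,4] S\(S\NP)  >  k=3
[0,4] S  <  k=2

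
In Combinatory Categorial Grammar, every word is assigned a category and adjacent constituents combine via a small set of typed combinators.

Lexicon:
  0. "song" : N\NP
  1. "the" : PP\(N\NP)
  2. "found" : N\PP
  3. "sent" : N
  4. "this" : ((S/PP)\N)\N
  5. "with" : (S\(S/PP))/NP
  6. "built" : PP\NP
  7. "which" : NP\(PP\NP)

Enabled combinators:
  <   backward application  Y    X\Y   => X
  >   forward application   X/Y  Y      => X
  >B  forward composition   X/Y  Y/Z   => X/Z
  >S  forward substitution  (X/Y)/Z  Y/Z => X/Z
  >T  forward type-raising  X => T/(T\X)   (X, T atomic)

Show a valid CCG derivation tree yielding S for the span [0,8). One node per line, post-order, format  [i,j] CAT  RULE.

[0,8] S   <
  [0,5] S/PP   <
    [0,3] N   <
      [0,2] PP   <
        [0,1] "song" : N\NP
        [1,2] "the" : PP\(N\NP)
      [2,3] "found" : N\PP
    [3,5] (S/PP)\N   <
      [3,4] "sent" : N
      [4,5] "this" : ((S/PP)\N)\N
  [5,8] S\(S/PP)   >
    [5,6] "with" : (S\(S/PP))/NP
    [6,8] NP   <
      [6,7] "built" : PP\NP
      [7,8] "which" : NP\(PP\NP)

[0,1] N\NP  lex  "song"
[1,2] PP\(N\NP)  lex  "the"
[0,2] PP  <  k=1
[2,3] N\PP  lex  "found"
[0,3] N  <  k=2
[3,4] N  lex  "sent"
[4,5] ((S/PP)\N)\N  lex  "this"
[3,5] (S/PP)\N  <  k=4
[0,5] S/PP  <  k=3
[5,6] (S\(S/PP))/NP  lex  "with"
[6,7] PP\NP  lex  "built"
[7,8] NP\(PP\NP)  lex  "which"
[6,8] NP  <  k=7
[5,8] S\(S/PP)  >  k=6
[0,8] S  <  k=5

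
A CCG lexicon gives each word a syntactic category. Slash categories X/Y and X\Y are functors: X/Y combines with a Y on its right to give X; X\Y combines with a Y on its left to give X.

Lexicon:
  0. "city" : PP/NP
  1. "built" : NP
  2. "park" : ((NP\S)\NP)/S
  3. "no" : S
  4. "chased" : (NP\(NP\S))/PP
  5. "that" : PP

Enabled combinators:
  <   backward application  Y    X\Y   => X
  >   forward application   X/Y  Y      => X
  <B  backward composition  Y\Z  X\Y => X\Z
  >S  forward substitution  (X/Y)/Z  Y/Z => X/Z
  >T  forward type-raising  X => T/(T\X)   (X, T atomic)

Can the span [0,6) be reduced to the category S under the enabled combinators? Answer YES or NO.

PP/NP NP ((NP\S)\NP)/S S (NP\(NP\S))/PP PP
CKY chart[0,6] = {N/(N\PP), NP/(NP\PP), PP, PP/(PP\PP), S/(S\PP)}; S ∉ chart

NO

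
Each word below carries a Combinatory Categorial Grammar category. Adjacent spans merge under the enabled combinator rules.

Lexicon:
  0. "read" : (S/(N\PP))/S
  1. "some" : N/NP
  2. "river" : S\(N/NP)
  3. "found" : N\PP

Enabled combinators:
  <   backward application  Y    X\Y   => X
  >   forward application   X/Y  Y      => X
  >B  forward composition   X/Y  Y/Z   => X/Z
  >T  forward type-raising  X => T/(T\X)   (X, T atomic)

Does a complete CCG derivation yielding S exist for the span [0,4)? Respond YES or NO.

YES

[0,4] S   >
  [0,3] S/(N\PP)   >
    [0,1] "read" : (S/(N\PP))/S
    [1,3] S   <
      [1,2] "some" : N/NP
      [2,3] "river" : S\(N/NP)
  [3,4] "found" : N\PP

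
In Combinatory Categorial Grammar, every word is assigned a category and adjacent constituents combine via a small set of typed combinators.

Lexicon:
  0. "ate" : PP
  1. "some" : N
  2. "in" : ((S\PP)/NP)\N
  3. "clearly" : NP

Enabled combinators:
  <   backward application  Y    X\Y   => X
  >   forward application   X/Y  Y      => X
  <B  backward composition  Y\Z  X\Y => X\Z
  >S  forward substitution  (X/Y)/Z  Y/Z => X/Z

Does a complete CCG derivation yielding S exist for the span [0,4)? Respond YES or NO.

YES

[0,4] S   <
  [0,1] "ate" : PP
  [1,4] S\PP   >
    [1,3] (S\PP)/NP   <
      [1,2] "some" : N
      [2,3] "in" : ((S\PP)/NP)\N
    [3,4] "clearly" : NP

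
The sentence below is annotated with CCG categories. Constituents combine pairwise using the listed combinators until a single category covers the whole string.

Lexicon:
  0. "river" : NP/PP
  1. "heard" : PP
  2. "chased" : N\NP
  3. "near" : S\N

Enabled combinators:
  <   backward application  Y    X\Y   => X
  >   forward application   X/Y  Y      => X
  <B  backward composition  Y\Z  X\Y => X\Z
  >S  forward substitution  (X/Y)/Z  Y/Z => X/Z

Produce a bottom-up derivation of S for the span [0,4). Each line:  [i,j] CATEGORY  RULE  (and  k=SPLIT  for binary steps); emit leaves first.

[0,4] S   <
  [0,2] NP   >
    [0,1] "river" : NP/PP
    [1,2] "heard" : PP
  [2,4] S\NP   <B
    [2,3] "chased" : N\NP
    [3,4] "near" : S\N

[0,1] NP/PP  lex  "river"
[1,2] PP  lex  "heard"
[0,2] NP  >  k=1
[2,3] N\NP  lex  "chased"
[3,4] S\N  lex  "near"
[2,4] S\NP  <B  k=3
[0,4] S  <  k=2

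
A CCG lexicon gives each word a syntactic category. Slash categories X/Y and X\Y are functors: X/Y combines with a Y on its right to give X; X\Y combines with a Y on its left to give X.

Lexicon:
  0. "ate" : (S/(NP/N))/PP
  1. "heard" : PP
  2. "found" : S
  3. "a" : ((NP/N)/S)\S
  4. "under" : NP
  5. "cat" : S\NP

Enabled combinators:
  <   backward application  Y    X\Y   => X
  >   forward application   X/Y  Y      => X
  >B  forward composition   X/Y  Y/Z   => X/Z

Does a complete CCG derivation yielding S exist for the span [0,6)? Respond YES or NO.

[0,6] S   >
  [0,2] S/(NP/N)   >
    [0,1] "ate" : (S/(NP/N))/PP
    [1,2] "heard" : PP
  [2,6] NP/N   >
    [2,4] (NP/N)/S   <
      [2,3] "found" : S
      [3,4] "a" : ((NP/N)/S)\S
    [4,6] S   <
      [4,5] "under" : NP
      [5,6] "cat" : S\NP

YES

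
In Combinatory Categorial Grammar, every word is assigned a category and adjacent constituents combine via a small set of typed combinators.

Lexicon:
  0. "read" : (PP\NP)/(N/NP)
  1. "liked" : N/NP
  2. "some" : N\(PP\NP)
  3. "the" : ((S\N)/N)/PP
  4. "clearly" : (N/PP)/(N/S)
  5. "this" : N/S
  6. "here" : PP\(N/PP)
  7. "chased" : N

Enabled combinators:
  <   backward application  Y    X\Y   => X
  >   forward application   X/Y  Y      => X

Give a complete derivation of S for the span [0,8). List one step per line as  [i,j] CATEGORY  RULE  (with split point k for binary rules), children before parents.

[0,8] S   <
  [0,3] N   <
    [0,2] PP\NP   >
      [0,1] "read" : (PP\NP)/(N/NP)
      [1,2] "liked" : N/NP
    [2,3] "some" : N\(PP\NP)
  [3,8] S\N   >
    [3,7] (S\N)/N   >
      [3,4] "the" : ((S\N)/N)/PP
      [4,7] PP   <
        [4,6] N/PP   >
          [4,5] "clearly" : (N/PP)/(N/S)
          [5,6] "this" : N/S
        [6,7] "here" : PP\(N/PP)
    [7,8] "chased" : N

[0,1] (PP\NP)/(N/NP)  lex  "read"
[1,2] N/NP  lex  "liked"
[0,2] PP\NP  >  k=1
[2,3] N\(PP\NP)  lex  "some"
[0,3] N  <  k=2
[3,4] ((S\N)/N)/PP  lex  "the"
[4,5] (N/PP)/(N/S)  lex  "clearly"
[5,6] N/S  lex  "this"
[4,6] N/PP  >  k=5
[6,7] PP\(N/PP)  lex  "here"
[4,7] PP  <  k=6
[3,7] (S\N)/N  >  k=4
[7,8] N  lex  "chased"
[3,8] S\N  >  k=7
[0,8] S  <  k=3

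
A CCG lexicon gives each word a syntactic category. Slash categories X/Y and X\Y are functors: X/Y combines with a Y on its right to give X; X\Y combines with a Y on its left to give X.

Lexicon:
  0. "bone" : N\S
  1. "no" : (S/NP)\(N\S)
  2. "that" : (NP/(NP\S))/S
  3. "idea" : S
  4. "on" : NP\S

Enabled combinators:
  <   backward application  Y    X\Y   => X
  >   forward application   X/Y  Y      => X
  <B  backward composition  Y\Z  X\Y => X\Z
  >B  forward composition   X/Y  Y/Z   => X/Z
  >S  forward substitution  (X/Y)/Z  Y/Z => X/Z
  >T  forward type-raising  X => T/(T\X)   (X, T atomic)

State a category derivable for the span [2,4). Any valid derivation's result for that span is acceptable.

[0,5] S   >
  [0,2] S/NP   <
    [0,1] "bone" : N\S
    [1,2] "no" : (S/NP)\(N\S)
  [2,5] NP   >
    [2,4] NP/(NP\S)   >
      [2,3] "that" : (NP/(NP\S))/S
      [3,4] "idea" : S
    [4,5] "on" : NP\S

NP/(NP\S)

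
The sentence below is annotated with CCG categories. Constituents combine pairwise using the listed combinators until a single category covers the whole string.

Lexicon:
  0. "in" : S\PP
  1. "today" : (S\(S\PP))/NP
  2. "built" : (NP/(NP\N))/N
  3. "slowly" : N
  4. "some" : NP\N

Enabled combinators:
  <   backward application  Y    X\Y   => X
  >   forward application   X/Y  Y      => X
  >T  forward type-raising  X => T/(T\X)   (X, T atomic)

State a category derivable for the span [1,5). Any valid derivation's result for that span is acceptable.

[0,5] S   <
  [0,1] "in" : S\PP
  [1,5] S\(S\PP)   >
    [1,2] "today" : (S\(S\PP))/NP
    [2,5] NP   >
      [2,4] NP/(NP\N)   >
        [2,3] "built" : (NP/(NP\N))/N
        [3,4] "slowly" : N
      [4,5] "some" : NP\N

S\(S\PP)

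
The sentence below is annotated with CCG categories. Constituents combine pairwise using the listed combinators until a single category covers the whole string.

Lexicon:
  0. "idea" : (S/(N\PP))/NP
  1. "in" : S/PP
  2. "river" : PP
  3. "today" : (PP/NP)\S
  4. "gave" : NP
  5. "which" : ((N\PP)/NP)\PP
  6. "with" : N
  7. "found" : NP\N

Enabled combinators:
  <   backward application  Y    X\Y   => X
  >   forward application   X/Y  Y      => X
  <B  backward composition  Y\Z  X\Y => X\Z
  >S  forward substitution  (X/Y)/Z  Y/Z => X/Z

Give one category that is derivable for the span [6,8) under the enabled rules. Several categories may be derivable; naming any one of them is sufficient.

NP

[0,8] S   >
  [0,6] S/NP   >S
    [0,1] "idea" : (S/(N\PP))/NP
    [1,6] (N\PP)/NP   <
      [1,5] PP   >
        [1,4] PP/NP   <
          [1,3] S   >
            [1,2] "in" : S/PP
            [2,3] "river" : PP
          [3,4] "today" : (PP/NP)\S
        [4,5] "gave" : NP
      [5,6] "which" : ((N\PP)/NP)\PP
  [6,8] NP   <
    [6,7] "with" : N
    [7,8] "found" : NP\N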